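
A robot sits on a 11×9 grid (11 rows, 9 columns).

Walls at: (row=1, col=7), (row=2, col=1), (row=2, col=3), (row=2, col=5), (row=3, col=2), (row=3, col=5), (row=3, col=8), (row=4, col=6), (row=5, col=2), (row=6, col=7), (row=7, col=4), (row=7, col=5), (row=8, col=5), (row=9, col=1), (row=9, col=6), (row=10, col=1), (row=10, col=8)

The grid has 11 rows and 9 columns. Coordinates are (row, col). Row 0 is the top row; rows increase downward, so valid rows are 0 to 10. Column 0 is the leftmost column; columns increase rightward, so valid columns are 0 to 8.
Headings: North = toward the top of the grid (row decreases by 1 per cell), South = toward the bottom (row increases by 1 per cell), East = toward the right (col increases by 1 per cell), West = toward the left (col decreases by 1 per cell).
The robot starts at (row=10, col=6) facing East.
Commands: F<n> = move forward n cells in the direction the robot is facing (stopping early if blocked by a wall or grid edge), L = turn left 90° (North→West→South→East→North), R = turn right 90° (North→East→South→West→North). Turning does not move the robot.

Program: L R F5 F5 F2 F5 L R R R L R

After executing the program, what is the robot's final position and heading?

Start: (row=10, col=6), facing East
  L: turn left, now facing North
  R: turn right, now facing East
  F5: move forward 1/5 (blocked), now at (row=10, col=7)
  F5: move forward 0/5 (blocked), now at (row=10, col=7)
  F2: move forward 0/2 (blocked), now at (row=10, col=7)
  F5: move forward 0/5 (blocked), now at (row=10, col=7)
  L: turn left, now facing North
  R: turn right, now facing East
  R: turn right, now facing South
  R: turn right, now facing West
  L: turn left, now facing South
  R: turn right, now facing West
Final: (row=10, col=7), facing West

Answer: Final position: (row=10, col=7), facing West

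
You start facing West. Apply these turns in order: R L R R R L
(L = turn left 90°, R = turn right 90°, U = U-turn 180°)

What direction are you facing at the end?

Answer: Final heading: East

Derivation:
Start: West
  R (right (90° clockwise)) -> North
  L (left (90° counter-clockwise)) -> West
  R (right (90° clockwise)) -> North
  R (right (90° clockwise)) -> East
  R (right (90° clockwise)) -> South
  L (left (90° counter-clockwise)) -> East
Final: East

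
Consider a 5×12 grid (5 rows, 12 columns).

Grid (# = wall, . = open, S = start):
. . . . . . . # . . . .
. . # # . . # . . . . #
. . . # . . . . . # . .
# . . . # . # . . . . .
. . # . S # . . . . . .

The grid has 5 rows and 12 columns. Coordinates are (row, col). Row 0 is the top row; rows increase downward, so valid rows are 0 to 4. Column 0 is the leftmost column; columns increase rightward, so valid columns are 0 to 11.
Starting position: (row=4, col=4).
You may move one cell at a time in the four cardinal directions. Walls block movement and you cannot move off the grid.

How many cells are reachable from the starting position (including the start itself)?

BFS flood-fill from (row=4, col=4):
  Distance 0: (row=4, col=4)
  Distance 1: (row=4, col=3)
  Distance 2: (row=3, col=3)
  Distance 3: (row=3, col=2)
  Distance 4: (row=2, col=2), (row=3, col=1)
  Distance 5: (row=2, col=1), (row=4, col=1)
  Distance 6: (row=1, col=1), (row=2, col=0), (row=4, col=0)
  Distance 7: (row=0, col=1), (row=1, col=0)
  Distance 8: (row=0, col=0), (row=0, col=2)
  Distance 9: (row=0, col=3)
  Distance 10: (row=0, col=4)
  Distance 11: (row=0, col=5), (row=1, col=4)
  Distance 12: (row=0, col=6), (row=1, col=5), (row=2, col=4)
  Distance 13: (row=2, col=5)
  Distance 14: (row=2, col=6), (row=3, col=5)
  Distance 15: (row=2, col=7)
  Distance 16: (row=1, col=7), (row=2, col=8), (row=3, col=7)
  Distance 17: (row=1, col=8), (row=3, col=8), (row=4, col=7)
  Distance 18: (row=0, col=8), (row=1, col=9), (row=3, col=9), (row=4, col=6), (row=4, col=8)
  Distance 19: (row=0, col=9), (row=1, col=10), (row=3, col=10), (row=4, col=9)
  Distance 20: (row=0, col=10), (row=2, col=10), (row=3, col=11), (row=4, col=10)
  Distance 21: (row=0, col=11), (row=2, col=11), (row=4, col=11)
Total reachable: 48 (grid has 48 open cells total)

Answer: Reachable cells: 48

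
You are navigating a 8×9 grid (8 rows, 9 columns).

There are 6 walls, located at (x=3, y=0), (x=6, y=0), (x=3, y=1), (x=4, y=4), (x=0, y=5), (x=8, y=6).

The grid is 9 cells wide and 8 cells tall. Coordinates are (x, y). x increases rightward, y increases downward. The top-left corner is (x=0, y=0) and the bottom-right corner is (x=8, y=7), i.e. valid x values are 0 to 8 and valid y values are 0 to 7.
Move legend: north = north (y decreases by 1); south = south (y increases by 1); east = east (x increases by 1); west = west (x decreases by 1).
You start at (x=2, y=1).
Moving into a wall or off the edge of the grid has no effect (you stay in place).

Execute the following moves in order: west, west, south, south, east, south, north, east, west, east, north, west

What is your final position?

Start: (x=2, y=1)
  west (west): (x=2, y=1) -> (x=1, y=1)
  west (west): (x=1, y=1) -> (x=0, y=1)
  south (south): (x=0, y=1) -> (x=0, y=2)
  south (south): (x=0, y=2) -> (x=0, y=3)
  east (east): (x=0, y=3) -> (x=1, y=3)
  south (south): (x=1, y=3) -> (x=1, y=4)
  north (north): (x=1, y=4) -> (x=1, y=3)
  east (east): (x=1, y=3) -> (x=2, y=3)
  west (west): (x=2, y=3) -> (x=1, y=3)
  east (east): (x=1, y=3) -> (x=2, y=3)
  north (north): (x=2, y=3) -> (x=2, y=2)
  west (west): (x=2, y=2) -> (x=1, y=2)
Final: (x=1, y=2)

Answer: Final position: (x=1, y=2)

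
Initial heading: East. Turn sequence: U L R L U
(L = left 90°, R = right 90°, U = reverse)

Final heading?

Start: East
  U (U-turn (180°)) -> West
  L (left (90° counter-clockwise)) -> South
  R (right (90° clockwise)) -> West
  L (left (90° counter-clockwise)) -> South
  U (U-turn (180°)) -> North
Final: North

Answer: Final heading: North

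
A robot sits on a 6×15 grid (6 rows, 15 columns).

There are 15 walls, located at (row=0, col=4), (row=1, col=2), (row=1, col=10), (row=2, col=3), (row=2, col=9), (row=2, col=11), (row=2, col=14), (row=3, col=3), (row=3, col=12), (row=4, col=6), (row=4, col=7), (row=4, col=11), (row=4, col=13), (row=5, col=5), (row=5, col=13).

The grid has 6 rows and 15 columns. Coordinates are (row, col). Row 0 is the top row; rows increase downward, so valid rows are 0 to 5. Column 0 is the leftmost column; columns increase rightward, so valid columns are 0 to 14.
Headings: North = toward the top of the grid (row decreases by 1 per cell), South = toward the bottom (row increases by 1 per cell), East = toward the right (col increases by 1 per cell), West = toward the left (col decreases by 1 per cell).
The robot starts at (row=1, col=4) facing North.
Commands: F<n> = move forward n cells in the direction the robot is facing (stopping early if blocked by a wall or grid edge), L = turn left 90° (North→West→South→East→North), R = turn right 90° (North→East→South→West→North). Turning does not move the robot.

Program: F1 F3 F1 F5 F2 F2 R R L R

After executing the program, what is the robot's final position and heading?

Start: (row=1, col=4), facing North
  F1: move forward 0/1 (blocked), now at (row=1, col=4)
  F3: move forward 0/3 (blocked), now at (row=1, col=4)
  F1: move forward 0/1 (blocked), now at (row=1, col=4)
  F5: move forward 0/5 (blocked), now at (row=1, col=4)
  F2: move forward 0/2 (blocked), now at (row=1, col=4)
  F2: move forward 0/2 (blocked), now at (row=1, col=4)
  R: turn right, now facing East
  R: turn right, now facing South
  L: turn left, now facing East
  R: turn right, now facing South
Final: (row=1, col=4), facing South

Answer: Final position: (row=1, col=4), facing South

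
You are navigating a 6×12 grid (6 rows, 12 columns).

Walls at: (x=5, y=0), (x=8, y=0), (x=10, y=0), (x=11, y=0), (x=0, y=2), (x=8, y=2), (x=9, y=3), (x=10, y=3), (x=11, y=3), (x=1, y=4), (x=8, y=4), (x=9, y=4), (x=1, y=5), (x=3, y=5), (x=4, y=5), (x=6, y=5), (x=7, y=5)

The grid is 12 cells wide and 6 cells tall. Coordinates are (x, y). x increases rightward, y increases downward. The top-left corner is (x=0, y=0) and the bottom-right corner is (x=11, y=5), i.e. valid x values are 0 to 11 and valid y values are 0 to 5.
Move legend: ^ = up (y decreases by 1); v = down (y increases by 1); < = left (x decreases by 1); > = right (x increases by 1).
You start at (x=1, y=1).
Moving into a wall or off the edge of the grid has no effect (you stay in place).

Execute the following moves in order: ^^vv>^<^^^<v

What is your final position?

Answer: Final position: (x=0, y=1)

Derivation:
Start: (x=1, y=1)
  ^ (up): (x=1, y=1) -> (x=1, y=0)
  ^ (up): blocked, stay at (x=1, y=0)
  v (down): (x=1, y=0) -> (x=1, y=1)
  v (down): (x=1, y=1) -> (x=1, y=2)
  > (right): (x=1, y=2) -> (x=2, y=2)
  ^ (up): (x=2, y=2) -> (x=2, y=1)
  < (left): (x=2, y=1) -> (x=1, y=1)
  ^ (up): (x=1, y=1) -> (x=1, y=0)
  ^ (up): blocked, stay at (x=1, y=0)
  ^ (up): blocked, stay at (x=1, y=0)
  < (left): (x=1, y=0) -> (x=0, y=0)
  v (down): (x=0, y=0) -> (x=0, y=1)
Final: (x=0, y=1)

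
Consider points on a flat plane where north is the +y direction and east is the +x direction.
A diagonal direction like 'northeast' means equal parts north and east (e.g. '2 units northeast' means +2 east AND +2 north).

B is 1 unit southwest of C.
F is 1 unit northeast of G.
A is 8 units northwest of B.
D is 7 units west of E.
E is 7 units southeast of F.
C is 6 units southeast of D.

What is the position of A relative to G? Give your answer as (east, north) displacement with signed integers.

Place G at the origin (east=0, north=0).
  F is 1 unit northeast of G: delta (east=+1, north=+1); F at (east=1, north=1).
  E is 7 units southeast of F: delta (east=+7, north=-7); E at (east=8, north=-6).
  D is 7 units west of E: delta (east=-7, north=+0); D at (east=1, north=-6).
  C is 6 units southeast of D: delta (east=+6, north=-6); C at (east=7, north=-12).
  B is 1 unit southwest of C: delta (east=-1, north=-1); B at (east=6, north=-13).
  A is 8 units northwest of B: delta (east=-8, north=+8); A at (east=-2, north=-5).
Therefore A relative to G: (east=-2, north=-5).

Answer: A is at (east=-2, north=-5) relative to G.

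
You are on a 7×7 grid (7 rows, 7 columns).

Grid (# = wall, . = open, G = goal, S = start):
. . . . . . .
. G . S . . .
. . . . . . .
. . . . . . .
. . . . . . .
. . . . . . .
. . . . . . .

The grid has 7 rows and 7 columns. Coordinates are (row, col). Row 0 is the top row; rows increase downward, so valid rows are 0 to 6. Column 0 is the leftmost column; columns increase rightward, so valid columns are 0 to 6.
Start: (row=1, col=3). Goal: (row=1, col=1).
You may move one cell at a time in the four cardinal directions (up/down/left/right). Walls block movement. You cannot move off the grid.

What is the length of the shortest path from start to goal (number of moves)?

BFS from (row=1, col=3) until reaching (row=1, col=1):
  Distance 0: (row=1, col=3)
  Distance 1: (row=0, col=3), (row=1, col=2), (row=1, col=4), (row=2, col=3)
  Distance 2: (row=0, col=2), (row=0, col=4), (row=1, col=1), (row=1, col=5), (row=2, col=2), (row=2, col=4), (row=3, col=3)  <- goal reached here
One shortest path (2 moves): (row=1, col=3) -> (row=1, col=2) -> (row=1, col=1)

Answer: Shortest path length: 2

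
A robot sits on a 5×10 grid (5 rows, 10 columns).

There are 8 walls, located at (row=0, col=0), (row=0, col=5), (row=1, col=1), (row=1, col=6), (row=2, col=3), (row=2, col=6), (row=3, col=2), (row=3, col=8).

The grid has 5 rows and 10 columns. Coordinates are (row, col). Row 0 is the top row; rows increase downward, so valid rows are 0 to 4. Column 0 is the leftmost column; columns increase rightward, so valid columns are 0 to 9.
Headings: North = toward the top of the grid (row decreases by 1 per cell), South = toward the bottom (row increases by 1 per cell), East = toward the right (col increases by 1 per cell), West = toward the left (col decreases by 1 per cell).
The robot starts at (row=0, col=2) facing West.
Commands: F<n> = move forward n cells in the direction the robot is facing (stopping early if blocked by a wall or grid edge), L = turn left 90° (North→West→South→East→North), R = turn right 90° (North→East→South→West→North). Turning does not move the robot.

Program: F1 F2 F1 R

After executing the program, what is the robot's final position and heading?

Start: (row=0, col=2), facing West
  F1: move forward 1, now at (row=0, col=1)
  F2: move forward 0/2 (blocked), now at (row=0, col=1)
  F1: move forward 0/1 (blocked), now at (row=0, col=1)
  R: turn right, now facing North
Final: (row=0, col=1), facing North

Answer: Final position: (row=0, col=1), facing North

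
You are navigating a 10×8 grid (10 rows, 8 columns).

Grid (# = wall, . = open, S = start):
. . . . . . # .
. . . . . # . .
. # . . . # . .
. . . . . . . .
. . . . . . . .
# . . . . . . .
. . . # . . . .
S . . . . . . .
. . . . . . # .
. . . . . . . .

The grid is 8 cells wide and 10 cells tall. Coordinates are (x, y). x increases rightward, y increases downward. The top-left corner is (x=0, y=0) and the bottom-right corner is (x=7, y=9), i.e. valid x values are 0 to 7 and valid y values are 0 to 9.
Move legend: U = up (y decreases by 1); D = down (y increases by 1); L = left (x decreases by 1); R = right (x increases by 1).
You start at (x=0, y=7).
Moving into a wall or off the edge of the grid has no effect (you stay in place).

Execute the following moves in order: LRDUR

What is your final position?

Answer: Final position: (x=2, y=7)

Derivation:
Start: (x=0, y=7)
  L (left): blocked, stay at (x=0, y=7)
  R (right): (x=0, y=7) -> (x=1, y=7)
  D (down): (x=1, y=7) -> (x=1, y=8)
  U (up): (x=1, y=8) -> (x=1, y=7)
  R (right): (x=1, y=7) -> (x=2, y=7)
Final: (x=2, y=7)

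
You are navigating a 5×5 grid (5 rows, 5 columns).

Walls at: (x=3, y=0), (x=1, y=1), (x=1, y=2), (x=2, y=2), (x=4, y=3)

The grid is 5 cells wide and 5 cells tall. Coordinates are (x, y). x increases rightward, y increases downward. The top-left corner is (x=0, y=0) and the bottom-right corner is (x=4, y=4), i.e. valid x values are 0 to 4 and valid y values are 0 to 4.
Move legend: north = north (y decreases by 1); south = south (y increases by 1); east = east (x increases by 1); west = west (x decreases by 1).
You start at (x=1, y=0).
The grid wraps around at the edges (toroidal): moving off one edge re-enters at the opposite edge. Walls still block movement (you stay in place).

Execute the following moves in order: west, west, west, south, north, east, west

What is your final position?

Start: (x=1, y=0)
  west (west): (x=1, y=0) -> (x=0, y=0)
  west (west): (x=0, y=0) -> (x=4, y=0)
  west (west): blocked, stay at (x=4, y=0)
  south (south): (x=4, y=0) -> (x=4, y=1)
  north (north): (x=4, y=1) -> (x=4, y=0)
  east (east): (x=4, y=0) -> (x=0, y=0)
  west (west): (x=0, y=0) -> (x=4, y=0)
Final: (x=4, y=0)

Answer: Final position: (x=4, y=0)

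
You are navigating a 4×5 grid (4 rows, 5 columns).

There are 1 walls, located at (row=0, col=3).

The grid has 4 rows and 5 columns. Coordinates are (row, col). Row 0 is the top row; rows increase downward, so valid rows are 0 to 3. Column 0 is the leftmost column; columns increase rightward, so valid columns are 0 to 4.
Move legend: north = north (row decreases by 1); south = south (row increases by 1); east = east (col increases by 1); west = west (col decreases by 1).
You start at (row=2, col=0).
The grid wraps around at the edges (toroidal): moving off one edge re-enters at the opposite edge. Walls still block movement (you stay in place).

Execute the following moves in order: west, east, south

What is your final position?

Answer: Final position: (row=3, col=0)

Derivation:
Start: (row=2, col=0)
  west (west): (row=2, col=0) -> (row=2, col=4)
  east (east): (row=2, col=4) -> (row=2, col=0)
  south (south): (row=2, col=0) -> (row=3, col=0)
Final: (row=3, col=0)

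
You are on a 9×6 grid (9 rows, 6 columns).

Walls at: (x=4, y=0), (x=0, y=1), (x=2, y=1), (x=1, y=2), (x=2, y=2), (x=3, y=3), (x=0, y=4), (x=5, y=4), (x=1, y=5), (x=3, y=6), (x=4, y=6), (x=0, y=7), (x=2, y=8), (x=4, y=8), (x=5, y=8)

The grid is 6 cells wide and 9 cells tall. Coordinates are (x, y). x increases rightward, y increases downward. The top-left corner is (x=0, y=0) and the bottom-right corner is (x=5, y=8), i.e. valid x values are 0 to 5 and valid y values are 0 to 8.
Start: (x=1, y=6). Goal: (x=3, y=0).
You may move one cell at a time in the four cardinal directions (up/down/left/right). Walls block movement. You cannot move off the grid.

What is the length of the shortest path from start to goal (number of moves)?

BFS from (x=1, y=6) until reaching (x=3, y=0):
  Distance 0: (x=1, y=6)
  Distance 1: (x=0, y=6), (x=2, y=6), (x=1, y=7)
  Distance 2: (x=0, y=5), (x=2, y=5), (x=2, y=7), (x=1, y=8)
  Distance 3: (x=2, y=4), (x=3, y=5), (x=3, y=7), (x=0, y=8)
  Distance 4: (x=2, y=3), (x=1, y=4), (x=3, y=4), (x=4, y=5), (x=4, y=7), (x=3, y=8)
  Distance 5: (x=1, y=3), (x=4, y=4), (x=5, y=5), (x=5, y=7)
  Distance 6: (x=0, y=3), (x=4, y=3), (x=5, y=6)
  Distance 7: (x=0, y=2), (x=4, y=2), (x=5, y=3)
  Distance 8: (x=4, y=1), (x=3, y=2), (x=5, y=2)
  Distance 9: (x=3, y=1), (x=5, y=1)
  Distance 10: (x=3, y=0), (x=5, y=0)  <- goal reached here
One shortest path (10 moves): (x=1, y=6) -> (x=2, y=6) -> (x=2, y=5) -> (x=3, y=5) -> (x=4, y=5) -> (x=4, y=4) -> (x=4, y=3) -> (x=4, y=2) -> (x=3, y=2) -> (x=3, y=1) -> (x=3, y=0)

Answer: Shortest path length: 10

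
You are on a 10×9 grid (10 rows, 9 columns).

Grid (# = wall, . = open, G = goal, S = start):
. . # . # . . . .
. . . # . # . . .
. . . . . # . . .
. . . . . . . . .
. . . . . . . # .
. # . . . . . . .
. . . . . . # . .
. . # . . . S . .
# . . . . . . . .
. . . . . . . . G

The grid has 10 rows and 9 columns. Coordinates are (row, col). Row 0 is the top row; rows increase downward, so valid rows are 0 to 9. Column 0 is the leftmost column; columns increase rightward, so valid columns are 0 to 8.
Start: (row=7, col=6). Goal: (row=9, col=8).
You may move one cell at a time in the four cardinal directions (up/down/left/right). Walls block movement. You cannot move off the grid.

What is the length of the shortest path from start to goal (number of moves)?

BFS from (row=7, col=6) until reaching (row=9, col=8):
  Distance 0: (row=7, col=6)
  Distance 1: (row=7, col=5), (row=7, col=7), (row=8, col=6)
  Distance 2: (row=6, col=5), (row=6, col=7), (row=7, col=4), (row=7, col=8), (row=8, col=5), (row=8, col=7), (row=9, col=6)
  Distance 3: (row=5, col=5), (row=5, col=7), (row=6, col=4), (row=6, col=8), (row=7, col=3), (row=8, col=4), (row=8, col=8), (row=9, col=5), (row=9, col=7)
  Distance 4: (row=4, col=5), (row=5, col=4), (row=5, col=6), (row=5, col=8), (row=6, col=3), (row=8, col=3), (row=9, col=4), (row=9, col=8)  <- goal reached here
One shortest path (4 moves): (row=7, col=6) -> (row=7, col=7) -> (row=7, col=8) -> (row=8, col=8) -> (row=9, col=8)

Answer: Shortest path length: 4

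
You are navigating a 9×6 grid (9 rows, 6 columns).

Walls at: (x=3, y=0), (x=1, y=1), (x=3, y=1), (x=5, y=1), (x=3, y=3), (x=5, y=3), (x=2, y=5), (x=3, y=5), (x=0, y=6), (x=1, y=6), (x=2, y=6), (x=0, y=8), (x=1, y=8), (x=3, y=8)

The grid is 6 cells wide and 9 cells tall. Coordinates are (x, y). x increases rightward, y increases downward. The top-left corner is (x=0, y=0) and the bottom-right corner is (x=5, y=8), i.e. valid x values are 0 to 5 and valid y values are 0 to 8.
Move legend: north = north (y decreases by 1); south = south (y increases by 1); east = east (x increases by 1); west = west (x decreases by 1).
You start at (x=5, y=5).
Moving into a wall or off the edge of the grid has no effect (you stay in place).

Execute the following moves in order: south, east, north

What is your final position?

Answer: Final position: (x=5, y=5)

Derivation:
Start: (x=5, y=5)
  south (south): (x=5, y=5) -> (x=5, y=6)
  east (east): blocked, stay at (x=5, y=6)
  north (north): (x=5, y=6) -> (x=5, y=5)
Final: (x=5, y=5)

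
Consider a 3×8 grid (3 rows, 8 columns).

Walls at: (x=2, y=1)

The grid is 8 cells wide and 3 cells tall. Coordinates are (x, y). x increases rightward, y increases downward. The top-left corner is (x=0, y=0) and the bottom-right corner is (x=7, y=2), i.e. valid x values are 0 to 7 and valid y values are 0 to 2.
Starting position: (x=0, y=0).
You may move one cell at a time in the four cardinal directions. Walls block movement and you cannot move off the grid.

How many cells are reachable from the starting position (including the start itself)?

Answer: Reachable cells: 23

Derivation:
BFS flood-fill from (x=0, y=0):
  Distance 0: (x=0, y=0)
  Distance 1: (x=1, y=0), (x=0, y=1)
  Distance 2: (x=2, y=0), (x=1, y=1), (x=0, y=2)
  Distance 3: (x=3, y=0), (x=1, y=2)
  Distance 4: (x=4, y=0), (x=3, y=1), (x=2, y=2)
  Distance 5: (x=5, y=0), (x=4, y=1), (x=3, y=2)
  Distance 6: (x=6, y=0), (x=5, y=1), (x=4, y=2)
  Distance 7: (x=7, y=0), (x=6, y=1), (x=5, y=2)
  Distance 8: (x=7, y=1), (x=6, y=2)
  Distance 9: (x=7, y=2)
Total reachable: 23 (grid has 23 open cells total)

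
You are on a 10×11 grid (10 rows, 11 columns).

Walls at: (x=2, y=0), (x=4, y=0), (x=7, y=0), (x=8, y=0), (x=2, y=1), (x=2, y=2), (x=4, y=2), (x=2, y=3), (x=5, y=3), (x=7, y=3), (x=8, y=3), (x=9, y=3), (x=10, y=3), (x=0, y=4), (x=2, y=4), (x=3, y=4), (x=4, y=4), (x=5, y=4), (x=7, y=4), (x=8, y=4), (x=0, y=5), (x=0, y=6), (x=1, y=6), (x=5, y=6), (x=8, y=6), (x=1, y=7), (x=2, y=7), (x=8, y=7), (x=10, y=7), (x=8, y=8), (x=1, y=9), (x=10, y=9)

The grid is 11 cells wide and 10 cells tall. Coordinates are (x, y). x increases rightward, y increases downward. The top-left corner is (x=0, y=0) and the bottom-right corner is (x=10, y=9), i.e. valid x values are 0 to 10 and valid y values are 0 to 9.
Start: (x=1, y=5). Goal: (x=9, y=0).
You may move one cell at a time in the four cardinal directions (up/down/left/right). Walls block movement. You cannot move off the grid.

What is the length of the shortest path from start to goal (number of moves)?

Answer: Shortest path length: 13

Derivation:
BFS from (x=1, y=5) until reaching (x=9, y=0):
  Distance 0: (x=1, y=5)
  Distance 1: (x=1, y=4), (x=2, y=5)
  Distance 2: (x=1, y=3), (x=3, y=5), (x=2, y=6)
  Distance 3: (x=1, y=2), (x=0, y=3), (x=4, y=5), (x=3, y=6)
  Distance 4: (x=1, y=1), (x=0, y=2), (x=5, y=5), (x=4, y=6), (x=3, y=7)
  Distance 5: (x=1, y=0), (x=0, y=1), (x=6, y=5), (x=4, y=7), (x=3, y=8)
  Distance 6: (x=0, y=0), (x=6, y=4), (x=7, y=5), (x=6, y=6), (x=5, y=7), (x=2, y=8), (x=4, y=8), (x=3, y=9)
  Distance 7: (x=6, y=3), (x=8, y=5), (x=7, y=6), (x=6, y=7), (x=1, y=8), (x=5, y=8), (x=2, y=9), (x=4, y=9)
  Distance 8: (x=6, y=2), (x=9, y=5), (x=7, y=7), (x=0, y=8), (x=6, y=8), (x=5, y=9)
  Distance 9: (x=6, y=1), (x=5, y=2), (x=7, y=2), (x=9, y=4), (x=10, y=5), (x=9, y=6), (x=0, y=7), (x=7, y=8), (x=0, y=9), (x=6, y=9)
  Distance 10: (x=6, y=0), (x=5, y=1), (x=7, y=1), (x=8, y=2), (x=10, y=4), (x=10, y=6), (x=9, y=7), (x=7, y=9)
  Distance 11: (x=5, y=0), (x=4, y=1), (x=8, y=1), (x=9, y=2), (x=9, y=8), (x=8, y=9)
  Distance 12: (x=3, y=1), (x=9, y=1), (x=10, y=2), (x=10, y=8), (x=9, y=9)
  Distance 13: (x=3, y=0), (x=9, y=0), (x=10, y=1), (x=3, y=2)  <- goal reached here
One shortest path (13 moves): (x=1, y=5) -> (x=2, y=5) -> (x=3, y=5) -> (x=4, y=5) -> (x=5, y=5) -> (x=6, y=5) -> (x=6, y=4) -> (x=6, y=3) -> (x=6, y=2) -> (x=7, y=2) -> (x=8, y=2) -> (x=9, y=2) -> (x=9, y=1) -> (x=9, y=0)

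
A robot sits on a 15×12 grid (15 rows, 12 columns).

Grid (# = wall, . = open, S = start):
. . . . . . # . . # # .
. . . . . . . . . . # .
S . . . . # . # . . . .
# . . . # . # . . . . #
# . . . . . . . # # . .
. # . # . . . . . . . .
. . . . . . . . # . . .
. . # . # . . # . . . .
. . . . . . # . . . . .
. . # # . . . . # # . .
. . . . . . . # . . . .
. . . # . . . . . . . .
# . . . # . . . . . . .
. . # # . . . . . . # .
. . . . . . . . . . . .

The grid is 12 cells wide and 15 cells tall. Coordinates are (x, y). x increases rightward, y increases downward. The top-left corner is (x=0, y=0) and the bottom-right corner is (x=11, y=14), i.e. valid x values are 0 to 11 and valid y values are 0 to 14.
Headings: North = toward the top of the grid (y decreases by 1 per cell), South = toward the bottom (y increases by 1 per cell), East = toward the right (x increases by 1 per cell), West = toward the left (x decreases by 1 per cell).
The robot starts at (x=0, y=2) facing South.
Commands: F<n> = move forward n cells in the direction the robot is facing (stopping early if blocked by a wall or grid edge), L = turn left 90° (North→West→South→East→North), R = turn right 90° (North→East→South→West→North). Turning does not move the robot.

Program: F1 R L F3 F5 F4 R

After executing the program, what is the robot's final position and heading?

Start: (x=0, y=2), facing South
  F1: move forward 0/1 (blocked), now at (x=0, y=2)
  R: turn right, now facing West
  L: turn left, now facing South
  F3: move forward 0/3 (blocked), now at (x=0, y=2)
  F5: move forward 0/5 (blocked), now at (x=0, y=2)
  F4: move forward 0/4 (blocked), now at (x=0, y=2)
  R: turn right, now facing West
Final: (x=0, y=2), facing West

Answer: Final position: (x=0, y=2), facing West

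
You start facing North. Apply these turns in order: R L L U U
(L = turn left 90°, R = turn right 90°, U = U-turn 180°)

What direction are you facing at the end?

Start: North
  R (right (90° clockwise)) -> East
  L (left (90° counter-clockwise)) -> North
  L (left (90° counter-clockwise)) -> West
  U (U-turn (180°)) -> East
  U (U-turn (180°)) -> West
Final: West

Answer: Final heading: West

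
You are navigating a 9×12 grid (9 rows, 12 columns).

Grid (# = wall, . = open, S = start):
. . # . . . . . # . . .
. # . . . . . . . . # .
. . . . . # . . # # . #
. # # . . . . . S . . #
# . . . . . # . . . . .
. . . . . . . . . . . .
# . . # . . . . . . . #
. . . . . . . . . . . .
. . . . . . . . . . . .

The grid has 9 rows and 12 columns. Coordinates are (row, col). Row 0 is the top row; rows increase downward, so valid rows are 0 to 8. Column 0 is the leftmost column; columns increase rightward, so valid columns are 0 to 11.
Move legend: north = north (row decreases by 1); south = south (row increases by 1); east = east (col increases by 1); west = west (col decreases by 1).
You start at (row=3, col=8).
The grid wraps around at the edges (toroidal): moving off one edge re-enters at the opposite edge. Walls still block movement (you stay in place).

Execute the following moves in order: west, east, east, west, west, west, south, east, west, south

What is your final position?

Answer: Final position: (row=3, col=6)

Derivation:
Start: (row=3, col=8)
  west (west): (row=3, col=8) -> (row=3, col=7)
  east (east): (row=3, col=7) -> (row=3, col=8)
  east (east): (row=3, col=8) -> (row=3, col=9)
  west (west): (row=3, col=9) -> (row=3, col=8)
  west (west): (row=3, col=8) -> (row=3, col=7)
  west (west): (row=3, col=7) -> (row=3, col=6)
  south (south): blocked, stay at (row=3, col=6)
  east (east): (row=3, col=6) -> (row=3, col=7)
  west (west): (row=3, col=7) -> (row=3, col=6)
  south (south): blocked, stay at (row=3, col=6)
Final: (row=3, col=6)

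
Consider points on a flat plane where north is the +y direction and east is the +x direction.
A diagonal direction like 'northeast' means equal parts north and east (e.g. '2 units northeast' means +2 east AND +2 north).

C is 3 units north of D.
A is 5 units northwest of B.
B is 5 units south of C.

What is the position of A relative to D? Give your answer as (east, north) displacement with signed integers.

Answer: A is at (east=-5, north=3) relative to D.

Derivation:
Place D at the origin (east=0, north=0).
  C is 3 units north of D: delta (east=+0, north=+3); C at (east=0, north=3).
  B is 5 units south of C: delta (east=+0, north=-5); B at (east=0, north=-2).
  A is 5 units northwest of B: delta (east=-5, north=+5); A at (east=-5, north=3).
Therefore A relative to D: (east=-5, north=3).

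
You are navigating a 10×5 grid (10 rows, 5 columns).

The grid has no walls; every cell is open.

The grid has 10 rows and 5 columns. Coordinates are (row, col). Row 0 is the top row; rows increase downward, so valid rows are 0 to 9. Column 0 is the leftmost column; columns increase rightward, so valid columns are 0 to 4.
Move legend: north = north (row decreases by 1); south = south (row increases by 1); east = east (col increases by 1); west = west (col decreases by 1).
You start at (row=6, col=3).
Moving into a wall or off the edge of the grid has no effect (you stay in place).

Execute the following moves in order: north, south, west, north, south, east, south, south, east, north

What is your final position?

Answer: Final position: (row=7, col=4)

Derivation:
Start: (row=6, col=3)
  north (north): (row=6, col=3) -> (row=5, col=3)
  south (south): (row=5, col=3) -> (row=6, col=3)
  west (west): (row=6, col=3) -> (row=6, col=2)
  north (north): (row=6, col=2) -> (row=5, col=2)
  south (south): (row=5, col=2) -> (row=6, col=2)
  east (east): (row=6, col=2) -> (row=6, col=3)
  south (south): (row=6, col=3) -> (row=7, col=3)
  south (south): (row=7, col=3) -> (row=8, col=3)
  east (east): (row=8, col=3) -> (row=8, col=4)
  north (north): (row=8, col=4) -> (row=7, col=4)
Final: (row=7, col=4)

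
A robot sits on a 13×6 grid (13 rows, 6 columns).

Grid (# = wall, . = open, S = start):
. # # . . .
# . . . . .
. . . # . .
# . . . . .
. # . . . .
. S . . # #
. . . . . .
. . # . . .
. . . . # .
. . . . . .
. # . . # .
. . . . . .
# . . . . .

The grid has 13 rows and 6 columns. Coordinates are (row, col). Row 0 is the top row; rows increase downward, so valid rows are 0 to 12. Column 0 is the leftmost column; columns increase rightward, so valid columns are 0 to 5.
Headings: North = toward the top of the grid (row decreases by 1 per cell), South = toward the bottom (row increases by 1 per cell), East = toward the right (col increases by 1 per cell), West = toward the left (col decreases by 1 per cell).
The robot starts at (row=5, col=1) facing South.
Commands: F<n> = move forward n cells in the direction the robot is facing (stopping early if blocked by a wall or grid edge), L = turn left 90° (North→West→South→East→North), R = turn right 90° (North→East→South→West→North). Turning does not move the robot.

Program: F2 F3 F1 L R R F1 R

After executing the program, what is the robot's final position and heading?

Answer: Final position: (row=9, col=0), facing North

Derivation:
Start: (row=5, col=1), facing South
  F2: move forward 2, now at (row=7, col=1)
  F3: move forward 2/3 (blocked), now at (row=9, col=1)
  F1: move forward 0/1 (blocked), now at (row=9, col=1)
  L: turn left, now facing East
  R: turn right, now facing South
  R: turn right, now facing West
  F1: move forward 1, now at (row=9, col=0)
  R: turn right, now facing North
Final: (row=9, col=0), facing North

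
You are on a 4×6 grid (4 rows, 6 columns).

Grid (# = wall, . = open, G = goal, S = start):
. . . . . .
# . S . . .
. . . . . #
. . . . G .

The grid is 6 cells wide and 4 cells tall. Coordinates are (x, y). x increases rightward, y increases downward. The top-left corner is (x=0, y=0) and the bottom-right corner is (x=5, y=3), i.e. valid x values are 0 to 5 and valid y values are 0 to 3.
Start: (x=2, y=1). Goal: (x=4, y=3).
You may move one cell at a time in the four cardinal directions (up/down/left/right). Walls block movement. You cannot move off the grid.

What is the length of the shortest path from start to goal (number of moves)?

BFS from (x=2, y=1) until reaching (x=4, y=3):
  Distance 0: (x=2, y=1)
  Distance 1: (x=2, y=0), (x=1, y=1), (x=3, y=1), (x=2, y=2)
  Distance 2: (x=1, y=0), (x=3, y=0), (x=4, y=1), (x=1, y=2), (x=3, y=2), (x=2, y=3)
  Distance 3: (x=0, y=0), (x=4, y=0), (x=5, y=1), (x=0, y=2), (x=4, y=2), (x=1, y=3), (x=3, y=3)
  Distance 4: (x=5, y=0), (x=0, y=3), (x=4, y=3)  <- goal reached here
One shortest path (4 moves): (x=2, y=1) -> (x=3, y=1) -> (x=4, y=1) -> (x=4, y=2) -> (x=4, y=3)

Answer: Shortest path length: 4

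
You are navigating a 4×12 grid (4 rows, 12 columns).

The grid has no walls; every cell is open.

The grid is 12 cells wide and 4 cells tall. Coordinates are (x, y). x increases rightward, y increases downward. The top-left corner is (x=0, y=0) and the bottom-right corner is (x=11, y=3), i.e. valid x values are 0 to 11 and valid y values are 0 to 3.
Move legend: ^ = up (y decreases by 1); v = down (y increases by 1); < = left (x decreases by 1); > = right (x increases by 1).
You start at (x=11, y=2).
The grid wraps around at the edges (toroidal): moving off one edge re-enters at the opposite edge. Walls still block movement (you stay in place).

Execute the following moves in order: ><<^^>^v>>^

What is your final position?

Start: (x=11, y=2)
  > (right): (x=11, y=2) -> (x=0, y=2)
  < (left): (x=0, y=2) -> (x=11, y=2)
  < (left): (x=11, y=2) -> (x=10, y=2)
  ^ (up): (x=10, y=2) -> (x=10, y=1)
  ^ (up): (x=10, y=1) -> (x=10, y=0)
  > (right): (x=10, y=0) -> (x=11, y=0)
  ^ (up): (x=11, y=0) -> (x=11, y=3)
  v (down): (x=11, y=3) -> (x=11, y=0)
  > (right): (x=11, y=0) -> (x=0, y=0)
  > (right): (x=0, y=0) -> (x=1, y=0)
  ^ (up): (x=1, y=0) -> (x=1, y=3)
Final: (x=1, y=3)

Answer: Final position: (x=1, y=3)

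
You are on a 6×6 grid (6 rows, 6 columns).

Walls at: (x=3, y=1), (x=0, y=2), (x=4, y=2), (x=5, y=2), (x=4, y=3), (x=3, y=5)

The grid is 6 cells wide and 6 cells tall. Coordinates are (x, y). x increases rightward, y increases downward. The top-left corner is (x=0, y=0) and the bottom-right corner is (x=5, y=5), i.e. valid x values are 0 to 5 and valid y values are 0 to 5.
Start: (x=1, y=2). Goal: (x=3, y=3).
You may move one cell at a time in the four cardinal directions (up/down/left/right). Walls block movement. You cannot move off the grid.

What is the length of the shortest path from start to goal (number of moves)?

BFS from (x=1, y=2) until reaching (x=3, y=3):
  Distance 0: (x=1, y=2)
  Distance 1: (x=1, y=1), (x=2, y=2), (x=1, y=3)
  Distance 2: (x=1, y=0), (x=0, y=1), (x=2, y=1), (x=3, y=2), (x=0, y=3), (x=2, y=3), (x=1, y=4)
  Distance 3: (x=0, y=0), (x=2, y=0), (x=3, y=3), (x=0, y=4), (x=2, y=4), (x=1, y=5)  <- goal reached here
One shortest path (3 moves): (x=1, y=2) -> (x=2, y=2) -> (x=3, y=2) -> (x=3, y=3)

Answer: Shortest path length: 3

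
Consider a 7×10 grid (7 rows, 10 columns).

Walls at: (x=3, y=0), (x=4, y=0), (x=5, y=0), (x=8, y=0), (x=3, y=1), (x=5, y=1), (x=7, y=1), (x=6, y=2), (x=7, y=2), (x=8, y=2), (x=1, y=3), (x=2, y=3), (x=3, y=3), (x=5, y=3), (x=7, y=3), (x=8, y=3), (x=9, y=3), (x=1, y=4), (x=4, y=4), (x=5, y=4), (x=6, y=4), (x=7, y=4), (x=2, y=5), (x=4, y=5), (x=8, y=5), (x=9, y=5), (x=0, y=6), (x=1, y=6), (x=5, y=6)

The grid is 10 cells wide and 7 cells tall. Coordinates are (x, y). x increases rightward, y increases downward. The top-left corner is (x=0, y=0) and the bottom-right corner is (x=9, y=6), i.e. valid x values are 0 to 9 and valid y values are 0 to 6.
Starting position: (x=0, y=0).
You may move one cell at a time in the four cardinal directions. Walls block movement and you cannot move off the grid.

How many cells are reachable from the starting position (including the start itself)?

BFS flood-fill from (x=0, y=0):
  Distance 0: (x=0, y=0)
  Distance 1: (x=1, y=0), (x=0, y=1)
  Distance 2: (x=2, y=0), (x=1, y=1), (x=0, y=2)
  Distance 3: (x=2, y=1), (x=1, y=2), (x=0, y=3)
  Distance 4: (x=2, y=2), (x=0, y=4)
  Distance 5: (x=3, y=2), (x=0, y=5)
  Distance 6: (x=4, y=2), (x=1, y=5)
  Distance 7: (x=4, y=1), (x=5, y=2), (x=4, y=3)
Total reachable: 18 (grid has 41 open cells total)

Answer: Reachable cells: 18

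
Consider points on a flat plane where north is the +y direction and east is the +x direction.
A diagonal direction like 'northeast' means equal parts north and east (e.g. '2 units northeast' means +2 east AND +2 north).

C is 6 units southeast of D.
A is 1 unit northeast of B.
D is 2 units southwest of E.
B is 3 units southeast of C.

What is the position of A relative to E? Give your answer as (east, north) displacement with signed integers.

Answer: A is at (east=8, north=-10) relative to E.

Derivation:
Place E at the origin (east=0, north=0).
  D is 2 units southwest of E: delta (east=-2, north=-2); D at (east=-2, north=-2).
  C is 6 units southeast of D: delta (east=+6, north=-6); C at (east=4, north=-8).
  B is 3 units southeast of C: delta (east=+3, north=-3); B at (east=7, north=-11).
  A is 1 unit northeast of B: delta (east=+1, north=+1); A at (east=8, north=-10).
Therefore A relative to E: (east=8, north=-10).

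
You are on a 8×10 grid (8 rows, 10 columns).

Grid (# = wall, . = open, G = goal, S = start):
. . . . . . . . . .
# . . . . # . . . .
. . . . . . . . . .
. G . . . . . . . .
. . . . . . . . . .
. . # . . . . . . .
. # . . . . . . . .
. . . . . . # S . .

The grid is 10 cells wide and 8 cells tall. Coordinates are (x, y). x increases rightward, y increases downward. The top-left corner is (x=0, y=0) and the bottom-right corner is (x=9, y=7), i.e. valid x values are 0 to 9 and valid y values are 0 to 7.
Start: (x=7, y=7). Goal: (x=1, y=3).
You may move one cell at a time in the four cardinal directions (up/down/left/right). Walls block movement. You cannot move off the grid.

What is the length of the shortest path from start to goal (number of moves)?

Answer: Shortest path length: 10

Derivation:
BFS from (x=7, y=7) until reaching (x=1, y=3):
  Distance 0: (x=7, y=7)
  Distance 1: (x=7, y=6), (x=8, y=7)
  Distance 2: (x=7, y=5), (x=6, y=6), (x=8, y=6), (x=9, y=7)
  Distance 3: (x=7, y=4), (x=6, y=5), (x=8, y=5), (x=5, y=6), (x=9, y=6)
  Distance 4: (x=7, y=3), (x=6, y=4), (x=8, y=4), (x=5, y=5), (x=9, y=5), (x=4, y=6), (x=5, y=7)
  Distance 5: (x=7, y=2), (x=6, y=3), (x=8, y=3), (x=5, y=4), (x=9, y=4), (x=4, y=5), (x=3, y=6), (x=4, y=7)
  Distance 6: (x=7, y=1), (x=6, y=2), (x=8, y=2), (x=5, y=3), (x=9, y=3), (x=4, y=4), (x=3, y=5), (x=2, y=6), (x=3, y=7)
  Distance 7: (x=7, y=0), (x=6, y=1), (x=8, y=1), (x=5, y=2), (x=9, y=2), (x=4, y=3), (x=3, y=4), (x=2, y=7)
  Distance 8: (x=6, y=0), (x=8, y=0), (x=9, y=1), (x=4, y=2), (x=3, y=3), (x=2, y=4), (x=1, y=7)
  Distance 9: (x=5, y=0), (x=9, y=0), (x=4, y=1), (x=3, y=2), (x=2, y=3), (x=1, y=4), (x=0, y=7)
  Distance 10: (x=4, y=0), (x=3, y=1), (x=2, y=2), (x=1, y=3), (x=0, y=4), (x=1, y=5), (x=0, y=6)  <- goal reached here
One shortest path (10 moves): (x=7, y=7) -> (x=7, y=6) -> (x=6, y=6) -> (x=5, y=6) -> (x=4, y=6) -> (x=3, y=6) -> (x=3, y=5) -> (x=3, y=4) -> (x=2, y=4) -> (x=1, y=4) -> (x=1, y=3)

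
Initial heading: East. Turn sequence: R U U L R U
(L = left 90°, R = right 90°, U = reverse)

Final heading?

Answer: Final heading: North

Derivation:
Start: East
  R (right (90° clockwise)) -> South
  U (U-turn (180°)) -> North
  U (U-turn (180°)) -> South
  L (left (90° counter-clockwise)) -> East
  R (right (90° clockwise)) -> South
  U (U-turn (180°)) -> North
Final: North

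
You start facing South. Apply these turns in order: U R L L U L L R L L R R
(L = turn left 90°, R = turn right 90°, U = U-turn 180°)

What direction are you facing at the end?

Start: South
  U (U-turn (180°)) -> North
  R (right (90° clockwise)) -> East
  L (left (90° counter-clockwise)) -> North
  L (left (90° counter-clockwise)) -> West
  U (U-turn (180°)) -> East
  L (left (90° counter-clockwise)) -> North
  L (left (90° counter-clockwise)) -> West
  R (right (90° clockwise)) -> North
  L (left (90° counter-clockwise)) -> West
  L (left (90° counter-clockwise)) -> South
  R (right (90° clockwise)) -> West
  R (right (90° clockwise)) -> North
Final: North

Answer: Final heading: North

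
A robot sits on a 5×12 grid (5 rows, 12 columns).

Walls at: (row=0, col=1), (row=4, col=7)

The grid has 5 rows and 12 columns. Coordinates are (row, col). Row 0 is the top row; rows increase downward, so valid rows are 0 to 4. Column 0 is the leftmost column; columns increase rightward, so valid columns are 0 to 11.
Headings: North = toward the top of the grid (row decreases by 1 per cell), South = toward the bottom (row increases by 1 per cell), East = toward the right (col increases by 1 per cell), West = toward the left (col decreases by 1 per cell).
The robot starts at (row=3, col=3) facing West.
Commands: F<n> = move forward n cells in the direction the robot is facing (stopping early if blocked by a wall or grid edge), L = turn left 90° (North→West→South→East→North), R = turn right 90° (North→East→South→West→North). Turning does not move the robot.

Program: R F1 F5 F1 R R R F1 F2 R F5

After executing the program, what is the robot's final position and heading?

Start: (row=3, col=3), facing West
  R: turn right, now facing North
  F1: move forward 1, now at (row=2, col=3)
  F5: move forward 2/5 (blocked), now at (row=0, col=3)
  F1: move forward 0/1 (blocked), now at (row=0, col=3)
  R: turn right, now facing East
  R: turn right, now facing South
  R: turn right, now facing West
  F1: move forward 1, now at (row=0, col=2)
  F2: move forward 0/2 (blocked), now at (row=0, col=2)
  R: turn right, now facing North
  F5: move forward 0/5 (blocked), now at (row=0, col=2)
Final: (row=0, col=2), facing North

Answer: Final position: (row=0, col=2), facing North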